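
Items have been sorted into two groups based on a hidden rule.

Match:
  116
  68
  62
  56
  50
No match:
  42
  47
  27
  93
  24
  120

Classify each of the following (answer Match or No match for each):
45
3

The distinguishing property — ≡ 2 (mod 6) — holds for all the 'Match' cases and none of the 'No match' cases.
No match: 45, since 45 mod 6 = 3.
No match: 3, since 3 mod 6 = 3.

No match, No match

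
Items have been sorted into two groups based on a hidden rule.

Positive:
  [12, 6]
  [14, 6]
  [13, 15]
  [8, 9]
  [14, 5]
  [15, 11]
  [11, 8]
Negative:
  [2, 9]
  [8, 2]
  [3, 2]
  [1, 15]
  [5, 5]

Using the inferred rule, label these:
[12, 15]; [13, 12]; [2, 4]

Positive, Positive, Negative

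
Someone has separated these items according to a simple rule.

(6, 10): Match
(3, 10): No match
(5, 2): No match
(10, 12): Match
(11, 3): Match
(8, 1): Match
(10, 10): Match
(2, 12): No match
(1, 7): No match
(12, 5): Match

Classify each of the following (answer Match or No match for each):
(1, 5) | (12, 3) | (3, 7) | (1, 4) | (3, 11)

No match, Match, No match, No match, No match

The common property of the 'Match' items is: first ≥ 6. No 'No match' item has it.
(1, 5): No match (first 1). (12, 3): Match (first 12). (3, 7): No match (first 3). (1, 4): No match (first 1). (3, 11): No match (first 3).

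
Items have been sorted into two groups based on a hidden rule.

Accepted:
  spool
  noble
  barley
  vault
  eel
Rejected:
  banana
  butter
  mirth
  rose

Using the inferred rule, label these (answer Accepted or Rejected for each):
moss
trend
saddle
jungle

Rejected, Rejected, Accepted, Accepted

The pattern is that an item is 'Accepted' exactly when: contains 'l'.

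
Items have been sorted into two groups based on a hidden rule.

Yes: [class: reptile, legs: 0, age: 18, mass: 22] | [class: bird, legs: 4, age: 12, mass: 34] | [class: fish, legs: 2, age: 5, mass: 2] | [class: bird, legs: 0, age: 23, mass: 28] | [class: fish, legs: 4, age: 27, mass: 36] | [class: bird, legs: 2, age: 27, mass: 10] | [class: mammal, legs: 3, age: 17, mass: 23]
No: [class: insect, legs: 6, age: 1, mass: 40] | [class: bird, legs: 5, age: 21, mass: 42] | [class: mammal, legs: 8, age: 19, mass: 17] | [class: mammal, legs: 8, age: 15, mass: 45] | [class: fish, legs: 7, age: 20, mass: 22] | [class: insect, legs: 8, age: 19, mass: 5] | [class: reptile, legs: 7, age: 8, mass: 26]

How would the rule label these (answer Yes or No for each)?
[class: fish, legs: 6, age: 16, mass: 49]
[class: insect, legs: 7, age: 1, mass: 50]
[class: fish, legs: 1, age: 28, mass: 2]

The simplest hypothesis consistent with all the labels is: legs ≤ 4.

No, No, Yes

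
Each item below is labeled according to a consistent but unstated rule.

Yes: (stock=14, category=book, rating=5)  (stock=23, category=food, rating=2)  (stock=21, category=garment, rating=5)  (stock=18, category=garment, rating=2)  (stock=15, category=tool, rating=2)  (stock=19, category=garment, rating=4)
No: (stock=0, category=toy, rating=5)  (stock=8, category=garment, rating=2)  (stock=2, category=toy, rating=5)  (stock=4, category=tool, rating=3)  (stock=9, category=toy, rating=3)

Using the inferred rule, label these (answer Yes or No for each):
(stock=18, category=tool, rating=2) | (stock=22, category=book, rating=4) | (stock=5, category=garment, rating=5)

Every 'Yes' example satisfies: stock ≥ 14. None of the 'No' examples do.
(stock=18, category=tool, rating=2) — stock = 18, hence Yes.
(stock=22, category=book, rating=4) — stock = 22, hence Yes.
(stock=5, category=garment, rating=5) — stock = 5, hence No.

Yes, Yes, No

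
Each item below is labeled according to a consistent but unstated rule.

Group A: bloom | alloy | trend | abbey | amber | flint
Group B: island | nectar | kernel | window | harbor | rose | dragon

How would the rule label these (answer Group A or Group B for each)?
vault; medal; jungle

The classifier is using: odd length.
vault: length 5, fits → Group A.
medal: length 5, fits → Group A.
jungle: length 6, does not satisfy this → Group B.

Group A, Group A, Group B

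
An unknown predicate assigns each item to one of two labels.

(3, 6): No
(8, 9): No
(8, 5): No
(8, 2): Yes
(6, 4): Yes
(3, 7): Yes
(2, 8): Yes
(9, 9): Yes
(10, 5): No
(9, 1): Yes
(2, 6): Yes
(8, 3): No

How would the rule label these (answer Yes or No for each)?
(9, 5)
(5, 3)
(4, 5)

The common property of the 'Yes' items is: sum is even. No 'No' item has it.
(9, 5): 9+5 = 14 — has this property, so Yes.
(5, 3): 5+3 = 8 — has this property, so Yes.
(4, 5): 4+5 = 9 — does not pass, so No.

Yes, Yes, No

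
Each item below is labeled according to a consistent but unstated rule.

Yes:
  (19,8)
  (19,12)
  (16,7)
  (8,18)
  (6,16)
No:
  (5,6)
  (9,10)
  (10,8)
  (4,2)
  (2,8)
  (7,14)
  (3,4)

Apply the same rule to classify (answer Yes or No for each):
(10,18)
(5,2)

Yes, No

Rule: sum ≥ 22. This holds for each 'Yes' example and fails for each 'No' one.
(10,18): 10+18 = 28 — passes, so Yes. (5,2): 5+2 = 7 — doesn't match, so No.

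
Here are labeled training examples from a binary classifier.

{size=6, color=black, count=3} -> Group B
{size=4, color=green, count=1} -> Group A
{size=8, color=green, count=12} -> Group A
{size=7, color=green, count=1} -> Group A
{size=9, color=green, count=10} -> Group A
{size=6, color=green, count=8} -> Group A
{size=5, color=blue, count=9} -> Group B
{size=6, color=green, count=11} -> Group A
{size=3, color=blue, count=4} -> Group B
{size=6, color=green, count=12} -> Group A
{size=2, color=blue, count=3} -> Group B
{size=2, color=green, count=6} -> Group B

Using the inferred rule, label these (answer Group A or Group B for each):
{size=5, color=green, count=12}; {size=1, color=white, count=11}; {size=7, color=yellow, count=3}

A rule that fits every label: color is green AND size ≥ 3 — true of each 'Group A' example, false of each 'Group B' one.
{size=5, color=green, count=12} — color is green, size = 5, hence Group A. {size=1, color=white, count=11} — color is white, size = 1, hence Group B. {size=7, color=yellow, count=3} — color is yellow, size = 7, hence Group B.

Group A, Group B, Group B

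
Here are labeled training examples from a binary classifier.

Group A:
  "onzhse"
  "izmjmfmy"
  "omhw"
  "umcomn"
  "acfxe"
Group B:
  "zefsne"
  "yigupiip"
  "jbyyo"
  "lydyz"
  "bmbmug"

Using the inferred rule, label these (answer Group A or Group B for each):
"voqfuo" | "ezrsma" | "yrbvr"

Group B, Group A, Group B

All 'Group A' examples share one property — starts with a vowel — and every 'Group B' example lacks it.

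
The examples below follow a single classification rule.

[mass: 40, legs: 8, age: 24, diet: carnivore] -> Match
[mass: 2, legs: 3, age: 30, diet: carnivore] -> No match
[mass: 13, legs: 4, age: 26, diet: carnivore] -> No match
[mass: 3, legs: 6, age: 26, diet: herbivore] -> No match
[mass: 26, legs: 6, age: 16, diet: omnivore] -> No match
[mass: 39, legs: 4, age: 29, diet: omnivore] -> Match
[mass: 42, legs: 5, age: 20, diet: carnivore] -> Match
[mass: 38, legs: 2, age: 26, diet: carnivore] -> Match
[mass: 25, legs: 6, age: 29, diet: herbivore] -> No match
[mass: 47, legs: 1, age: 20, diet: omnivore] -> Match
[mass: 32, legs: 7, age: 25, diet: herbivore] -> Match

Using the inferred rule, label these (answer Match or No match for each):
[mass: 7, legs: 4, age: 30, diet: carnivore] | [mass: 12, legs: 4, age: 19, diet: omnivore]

No match, No match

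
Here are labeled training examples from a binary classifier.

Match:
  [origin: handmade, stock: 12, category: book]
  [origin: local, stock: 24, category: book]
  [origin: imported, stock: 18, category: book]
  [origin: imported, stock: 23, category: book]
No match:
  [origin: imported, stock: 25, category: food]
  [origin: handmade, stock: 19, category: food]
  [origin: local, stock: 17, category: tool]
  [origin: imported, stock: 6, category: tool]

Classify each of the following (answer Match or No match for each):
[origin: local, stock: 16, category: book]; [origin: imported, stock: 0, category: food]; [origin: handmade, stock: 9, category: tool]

Match, No match, No match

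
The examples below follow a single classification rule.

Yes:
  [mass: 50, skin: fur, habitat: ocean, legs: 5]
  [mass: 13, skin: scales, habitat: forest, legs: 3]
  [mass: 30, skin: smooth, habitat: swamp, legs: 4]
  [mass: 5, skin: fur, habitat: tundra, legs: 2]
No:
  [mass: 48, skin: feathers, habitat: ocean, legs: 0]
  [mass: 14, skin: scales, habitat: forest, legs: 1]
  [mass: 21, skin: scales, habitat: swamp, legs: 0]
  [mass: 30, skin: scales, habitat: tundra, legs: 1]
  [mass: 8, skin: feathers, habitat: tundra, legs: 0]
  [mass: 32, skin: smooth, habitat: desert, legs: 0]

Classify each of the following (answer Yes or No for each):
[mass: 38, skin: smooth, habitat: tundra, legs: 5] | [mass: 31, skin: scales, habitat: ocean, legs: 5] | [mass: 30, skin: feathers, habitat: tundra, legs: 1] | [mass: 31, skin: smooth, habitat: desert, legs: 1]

Yes, Yes, No, No

All 'Yes' examples share one property — legs ≥ 2 — and every 'No' example lacks it.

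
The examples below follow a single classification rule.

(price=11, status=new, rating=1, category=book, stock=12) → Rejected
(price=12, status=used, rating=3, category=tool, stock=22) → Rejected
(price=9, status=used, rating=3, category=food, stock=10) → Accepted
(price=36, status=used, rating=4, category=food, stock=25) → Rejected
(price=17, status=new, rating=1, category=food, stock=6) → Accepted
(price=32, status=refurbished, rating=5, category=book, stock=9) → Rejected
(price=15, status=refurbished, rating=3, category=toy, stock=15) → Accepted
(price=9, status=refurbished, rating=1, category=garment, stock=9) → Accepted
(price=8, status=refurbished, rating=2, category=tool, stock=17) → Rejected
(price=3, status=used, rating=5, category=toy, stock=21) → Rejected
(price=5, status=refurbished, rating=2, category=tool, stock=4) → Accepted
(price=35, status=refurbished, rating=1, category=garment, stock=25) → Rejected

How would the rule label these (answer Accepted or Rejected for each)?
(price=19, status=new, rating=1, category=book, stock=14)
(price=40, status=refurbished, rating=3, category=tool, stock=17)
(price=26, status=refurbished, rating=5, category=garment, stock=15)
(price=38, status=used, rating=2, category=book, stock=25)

Rejected, Rejected, Accepted, Rejected

The simplest hypothesis consistent with all the labels is: category is not book AND stock ≤ 15.
(price=19, status=new, rating=1, category=book, stock=14): Rejected (category is book, stock = 14). (price=40, status=refurbished, rating=3, category=tool, stock=17): Rejected (category is tool, stock = 17). (price=26, status=refurbished, rating=5, category=garment, stock=15): Accepted (category is garment, stock = 15). (price=38, status=used, rating=2, category=book, stock=25): Rejected (category is book, stock = 25).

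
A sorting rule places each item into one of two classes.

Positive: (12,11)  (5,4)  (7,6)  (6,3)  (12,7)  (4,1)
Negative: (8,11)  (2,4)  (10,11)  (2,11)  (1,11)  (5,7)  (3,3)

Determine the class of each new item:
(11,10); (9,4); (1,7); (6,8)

The common property of the 'Positive' items is: first > second. No 'Negative' item has it.

Positive, Positive, Negative, Negative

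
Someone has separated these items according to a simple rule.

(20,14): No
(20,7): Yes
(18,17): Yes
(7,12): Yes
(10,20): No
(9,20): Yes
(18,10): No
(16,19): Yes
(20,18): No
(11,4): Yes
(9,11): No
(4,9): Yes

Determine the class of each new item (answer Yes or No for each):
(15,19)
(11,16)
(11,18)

No, Yes, Yes

Checking candidate rules against both groups, what survives is: sum is odd.
(15,19): 15+19 = 34 — does not satisfy this, so No. (11,16): 11+16 = 27 — qualifies, so Yes. (11,18): 11+18 = 29 — qualifies, so Yes.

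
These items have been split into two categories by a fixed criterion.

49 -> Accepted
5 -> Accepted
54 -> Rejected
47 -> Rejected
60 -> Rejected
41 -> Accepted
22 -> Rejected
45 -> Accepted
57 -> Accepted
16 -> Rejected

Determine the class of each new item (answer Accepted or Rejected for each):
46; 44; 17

The simplest hypothesis consistent with all the labels is: ≡ 1 (mod 4).

Rejected, Rejected, Accepted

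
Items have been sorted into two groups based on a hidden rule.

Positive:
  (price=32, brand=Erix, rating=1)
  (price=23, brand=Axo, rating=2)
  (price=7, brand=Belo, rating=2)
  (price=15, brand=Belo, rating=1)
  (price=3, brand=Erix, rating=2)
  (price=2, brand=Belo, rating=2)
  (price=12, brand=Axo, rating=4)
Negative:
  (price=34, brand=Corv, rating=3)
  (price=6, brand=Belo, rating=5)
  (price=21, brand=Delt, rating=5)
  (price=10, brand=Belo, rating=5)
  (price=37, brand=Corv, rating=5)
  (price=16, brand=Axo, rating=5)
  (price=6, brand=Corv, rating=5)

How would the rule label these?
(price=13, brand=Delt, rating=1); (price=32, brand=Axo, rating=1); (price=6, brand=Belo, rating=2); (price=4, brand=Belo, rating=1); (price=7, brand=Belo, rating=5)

'Positive' ⟺ rating ≤ 4 AND price ≤ 32.
(price=13, brand=Delt, rating=1) → rating = 1, price = 13 → Positive.
(price=32, brand=Axo, rating=1) → rating = 1, price = 32 → Positive.
(price=6, brand=Belo, rating=2) → rating = 2, price = 6 → Positive.
(price=4, brand=Belo, rating=1) → rating = 1, price = 4 → Positive.
(price=7, brand=Belo, rating=5) → rating = 5, price = 7 → Negative.

Positive, Positive, Positive, Positive, Negative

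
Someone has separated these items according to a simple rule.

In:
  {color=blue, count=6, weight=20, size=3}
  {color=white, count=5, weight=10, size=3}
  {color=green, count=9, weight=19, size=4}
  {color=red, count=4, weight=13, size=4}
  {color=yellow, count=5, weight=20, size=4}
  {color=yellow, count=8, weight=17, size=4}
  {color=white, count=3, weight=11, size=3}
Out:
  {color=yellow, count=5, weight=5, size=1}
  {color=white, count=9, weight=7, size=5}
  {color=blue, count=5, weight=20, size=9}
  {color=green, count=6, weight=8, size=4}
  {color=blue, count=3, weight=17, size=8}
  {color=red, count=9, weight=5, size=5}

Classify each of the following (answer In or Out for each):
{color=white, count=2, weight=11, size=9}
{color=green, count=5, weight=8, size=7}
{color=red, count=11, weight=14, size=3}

Out, Out, In

All 'In' examples share one property — size ≤ 4 AND weight ≥ 10 — and every 'Out' example lacks it.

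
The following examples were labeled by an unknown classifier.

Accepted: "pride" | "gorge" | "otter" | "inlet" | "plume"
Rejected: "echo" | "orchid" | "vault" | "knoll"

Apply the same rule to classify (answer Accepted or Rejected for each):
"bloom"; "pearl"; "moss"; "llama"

Rejected, Accepted, Rejected, Rejected

'Accepted' ⟺ odd length AND contains 'e'.
"bloom": length 5, no 'e', does not fit → Rejected.
"pearl": length 5, has 'e', meets the rule → Accepted.
"moss": length 4, no 'e', does not fit → Rejected.
"llama": length 5, no 'e', does not fit → Rejected.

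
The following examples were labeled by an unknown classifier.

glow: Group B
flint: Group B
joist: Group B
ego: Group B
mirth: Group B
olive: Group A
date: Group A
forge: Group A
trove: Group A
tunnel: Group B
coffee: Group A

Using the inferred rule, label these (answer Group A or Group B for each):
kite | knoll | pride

Group A, Group B, Group A

All 'Group A' examples share one property — ends with 'e' — and every 'Group B' example lacks it.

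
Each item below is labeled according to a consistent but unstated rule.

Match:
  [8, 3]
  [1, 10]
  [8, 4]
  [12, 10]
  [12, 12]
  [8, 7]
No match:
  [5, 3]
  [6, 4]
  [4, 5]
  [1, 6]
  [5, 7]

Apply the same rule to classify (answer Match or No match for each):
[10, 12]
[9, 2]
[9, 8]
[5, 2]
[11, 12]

Match, Match, Match, No match, Match

The distinguishing property — max ≥ 8 — holds for all the 'Match' cases and none of the 'No match' cases.
[10, 12]: Match (max 12). [9, 2]: Match (max 9). [9, 8]: Match (max 9). [5, 2]: No match (max 5). [11, 12]: Match (max 12).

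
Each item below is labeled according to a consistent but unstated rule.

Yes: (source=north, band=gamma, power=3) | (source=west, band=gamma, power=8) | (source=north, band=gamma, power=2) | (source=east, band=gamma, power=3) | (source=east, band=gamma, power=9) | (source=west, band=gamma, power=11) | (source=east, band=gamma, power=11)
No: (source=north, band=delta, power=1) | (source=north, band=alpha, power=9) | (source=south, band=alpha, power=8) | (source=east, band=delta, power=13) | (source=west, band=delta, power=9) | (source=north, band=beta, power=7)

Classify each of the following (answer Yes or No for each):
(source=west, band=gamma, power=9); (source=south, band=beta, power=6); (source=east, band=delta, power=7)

Yes, No, No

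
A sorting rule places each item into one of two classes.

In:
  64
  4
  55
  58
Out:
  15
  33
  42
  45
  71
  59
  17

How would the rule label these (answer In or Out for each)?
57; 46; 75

The common property of the 'In' items is: ≡ 1 (mod 3). No 'Out' item has it.
57 — 57 mod 3 = 0, hence Out.
46 — 46 mod 3 = 1, hence In.
75 — 75 mod 3 = 0, hence Out.

Out, In, Out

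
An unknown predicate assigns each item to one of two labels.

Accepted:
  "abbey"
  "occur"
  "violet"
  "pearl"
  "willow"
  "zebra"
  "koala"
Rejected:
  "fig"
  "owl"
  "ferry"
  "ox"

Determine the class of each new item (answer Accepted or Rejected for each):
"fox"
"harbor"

Rejected, Accepted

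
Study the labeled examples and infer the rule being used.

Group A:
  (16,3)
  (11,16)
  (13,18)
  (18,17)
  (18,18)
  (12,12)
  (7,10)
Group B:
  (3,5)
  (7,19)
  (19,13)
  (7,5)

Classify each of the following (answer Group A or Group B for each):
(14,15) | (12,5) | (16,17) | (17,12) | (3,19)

Group A, Group A, Group A, Group A, Group B

The classifier is using: product is even.
(14,15): Group A (14·15 = 210). (12,5): Group A (12·5 = 60). (16,17): Group A (16·17 = 272). (17,12): Group A (17·12 = 204). (3,19): Group B (3·19 = 57).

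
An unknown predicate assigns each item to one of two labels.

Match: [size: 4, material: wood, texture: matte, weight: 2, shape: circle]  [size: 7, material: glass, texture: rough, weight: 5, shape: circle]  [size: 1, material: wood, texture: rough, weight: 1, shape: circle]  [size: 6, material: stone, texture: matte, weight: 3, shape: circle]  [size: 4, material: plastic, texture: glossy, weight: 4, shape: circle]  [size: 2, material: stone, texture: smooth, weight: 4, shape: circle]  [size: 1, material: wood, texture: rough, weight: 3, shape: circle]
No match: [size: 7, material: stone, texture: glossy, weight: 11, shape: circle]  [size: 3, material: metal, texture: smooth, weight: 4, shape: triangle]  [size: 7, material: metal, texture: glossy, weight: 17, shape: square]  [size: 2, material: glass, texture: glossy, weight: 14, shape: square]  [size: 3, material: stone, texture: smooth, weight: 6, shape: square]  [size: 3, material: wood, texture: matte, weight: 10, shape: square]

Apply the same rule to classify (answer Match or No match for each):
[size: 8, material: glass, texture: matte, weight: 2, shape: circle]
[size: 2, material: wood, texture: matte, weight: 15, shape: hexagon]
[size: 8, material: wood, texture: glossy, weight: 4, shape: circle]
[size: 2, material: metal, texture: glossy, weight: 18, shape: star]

Match, No match, Match, No match

The simplest hypothesis consistent with all the labels is: shape is circle AND weight ≤ 5.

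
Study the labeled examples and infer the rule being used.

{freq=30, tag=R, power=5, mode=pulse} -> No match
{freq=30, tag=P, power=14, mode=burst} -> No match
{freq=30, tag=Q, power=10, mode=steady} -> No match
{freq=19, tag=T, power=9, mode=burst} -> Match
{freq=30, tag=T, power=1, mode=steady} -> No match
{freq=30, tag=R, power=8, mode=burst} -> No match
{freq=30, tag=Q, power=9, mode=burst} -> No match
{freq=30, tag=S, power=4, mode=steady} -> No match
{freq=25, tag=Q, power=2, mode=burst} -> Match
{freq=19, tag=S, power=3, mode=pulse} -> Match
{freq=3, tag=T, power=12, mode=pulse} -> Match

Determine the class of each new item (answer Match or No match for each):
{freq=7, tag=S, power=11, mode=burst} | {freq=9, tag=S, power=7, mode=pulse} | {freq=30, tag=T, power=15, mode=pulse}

Match, Match, No match

A rule that fits every label: freq ≤ 25 — true of each 'Match' example, false of each 'No match' one.
{freq=7, tag=S, power=11, mode=burst}: freq = 7 — has this property, so Match. {freq=9, tag=S, power=7, mode=pulse}: freq = 9 — has this property, so Match. {freq=30, tag=T, power=15, mode=pulse}: freq = 30 — doesn't match, so No match.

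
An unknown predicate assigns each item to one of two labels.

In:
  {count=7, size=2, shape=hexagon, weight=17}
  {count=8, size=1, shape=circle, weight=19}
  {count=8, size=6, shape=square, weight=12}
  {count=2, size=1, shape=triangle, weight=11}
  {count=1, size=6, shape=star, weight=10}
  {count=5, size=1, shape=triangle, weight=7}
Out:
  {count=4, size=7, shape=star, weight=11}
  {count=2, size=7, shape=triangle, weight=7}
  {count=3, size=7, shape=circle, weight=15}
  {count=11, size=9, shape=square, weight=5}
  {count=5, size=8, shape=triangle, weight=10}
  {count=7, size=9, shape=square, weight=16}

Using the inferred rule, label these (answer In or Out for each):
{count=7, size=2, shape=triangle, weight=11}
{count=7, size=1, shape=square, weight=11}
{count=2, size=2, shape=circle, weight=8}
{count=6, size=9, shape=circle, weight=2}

In, In, In, Out

The common property of the 'In' items is: size ≤ 6. No 'Out' item has it.
In: {count=7, size=2, shape=triangle, weight=11}, since size = 2. In: {count=7, size=1, shape=square, weight=11}, since size = 1. In: {count=2, size=2, shape=circle, weight=8}, since size = 2. Out: {count=6, size=9, shape=circle, weight=2}, since size = 9.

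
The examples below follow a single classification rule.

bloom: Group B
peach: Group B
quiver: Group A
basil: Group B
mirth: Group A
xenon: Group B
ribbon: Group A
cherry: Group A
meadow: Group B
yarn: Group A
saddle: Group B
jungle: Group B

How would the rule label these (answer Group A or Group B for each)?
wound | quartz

Group B, Group A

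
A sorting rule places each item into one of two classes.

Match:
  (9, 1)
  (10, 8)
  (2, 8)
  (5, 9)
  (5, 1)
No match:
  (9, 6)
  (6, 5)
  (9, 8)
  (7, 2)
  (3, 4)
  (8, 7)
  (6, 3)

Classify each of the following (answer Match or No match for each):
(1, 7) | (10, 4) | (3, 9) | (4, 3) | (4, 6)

Looking at the examples, the only property every 'Match' case has and every 'No match' case lacks is: sum is even.
(1, 7) — 1+7 = 8, hence Match. (10, 4) — 10+4 = 14, hence Match. (3, 9) — 3+9 = 12, hence Match. (4, 3) — 4+3 = 7, hence No match. (4, 6) — 4+6 = 10, hence Match.

Match, Match, Match, No match, Match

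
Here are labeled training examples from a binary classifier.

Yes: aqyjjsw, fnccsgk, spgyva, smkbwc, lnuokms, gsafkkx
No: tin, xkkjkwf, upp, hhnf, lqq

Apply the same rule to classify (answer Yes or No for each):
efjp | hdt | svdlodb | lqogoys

The common property of the 'Yes' items is: contains 's'. No 'No' item has it.

No, No, Yes, Yes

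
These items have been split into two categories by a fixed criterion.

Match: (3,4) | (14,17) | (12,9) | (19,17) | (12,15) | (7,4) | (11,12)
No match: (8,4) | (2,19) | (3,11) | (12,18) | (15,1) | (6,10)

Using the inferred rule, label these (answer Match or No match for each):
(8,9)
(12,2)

Match, No match

The distinguishing property — |first − second| ≤ 3 — holds for all the 'Match' cases and none of the 'No match' cases.
(8,9): |8−9| = 1 — matches, so Match. (12,2): |12−2| = 10 — doesn't qualify, so No match.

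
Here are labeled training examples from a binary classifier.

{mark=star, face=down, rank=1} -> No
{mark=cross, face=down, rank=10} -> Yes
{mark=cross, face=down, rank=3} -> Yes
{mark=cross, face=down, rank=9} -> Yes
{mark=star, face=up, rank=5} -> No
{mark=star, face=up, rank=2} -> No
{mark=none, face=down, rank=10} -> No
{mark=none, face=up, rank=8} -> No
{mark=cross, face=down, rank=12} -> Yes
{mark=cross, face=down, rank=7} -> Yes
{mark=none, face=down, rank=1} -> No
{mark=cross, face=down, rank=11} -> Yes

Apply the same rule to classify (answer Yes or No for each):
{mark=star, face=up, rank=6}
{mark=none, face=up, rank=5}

A rule that fits every label: mark is cross — true of each 'Yes' example, false of each 'No' one.

No, No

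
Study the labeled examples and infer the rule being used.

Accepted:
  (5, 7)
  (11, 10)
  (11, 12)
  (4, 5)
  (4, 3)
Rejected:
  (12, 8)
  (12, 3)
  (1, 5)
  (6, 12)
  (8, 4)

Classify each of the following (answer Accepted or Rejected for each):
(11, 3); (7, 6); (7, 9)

Rejected, Accepted, Accepted

The simplest hypothesis consistent with all the labels is: |first − second| ≤ 2.
Rejected: (11, 3), since |11−3| = 8. Accepted: (7, 6), since |7−6| = 1. Accepted: (7, 9), since |7−9| = 2.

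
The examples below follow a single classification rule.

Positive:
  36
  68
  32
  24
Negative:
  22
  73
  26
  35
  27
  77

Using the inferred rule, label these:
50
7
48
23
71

Negative, Negative, Positive, Negative, Negative

Looking at the examples, the only property every 'Positive' case has and every 'Negative' case lacks is: multiple of 4.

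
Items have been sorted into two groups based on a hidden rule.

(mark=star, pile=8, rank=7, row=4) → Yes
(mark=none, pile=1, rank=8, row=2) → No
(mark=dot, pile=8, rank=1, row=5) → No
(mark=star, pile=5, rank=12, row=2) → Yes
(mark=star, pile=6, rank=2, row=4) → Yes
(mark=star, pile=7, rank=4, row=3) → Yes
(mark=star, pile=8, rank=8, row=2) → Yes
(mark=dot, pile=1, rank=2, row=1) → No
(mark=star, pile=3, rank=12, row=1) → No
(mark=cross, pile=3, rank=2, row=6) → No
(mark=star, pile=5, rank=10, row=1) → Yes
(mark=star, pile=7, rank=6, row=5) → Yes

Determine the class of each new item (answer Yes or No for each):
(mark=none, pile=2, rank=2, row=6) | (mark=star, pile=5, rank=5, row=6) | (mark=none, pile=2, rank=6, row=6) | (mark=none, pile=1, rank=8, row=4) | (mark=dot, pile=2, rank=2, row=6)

No, Yes, No, No, No

The common property of the 'Yes' items is: mark is star AND pile ≥ 5. No 'No' item has it.
(mark=none, pile=2, rank=2, row=6): No (mark is none, pile = 2). (mark=star, pile=5, rank=5, row=6): Yes (mark is star, pile = 5). (mark=none, pile=2, rank=6, row=6): No (mark is none, pile = 2). (mark=none, pile=1, rank=8, row=4): No (mark is none, pile = 1). (mark=dot, pile=2, rank=2, row=6): No (mark is dot, pile = 2).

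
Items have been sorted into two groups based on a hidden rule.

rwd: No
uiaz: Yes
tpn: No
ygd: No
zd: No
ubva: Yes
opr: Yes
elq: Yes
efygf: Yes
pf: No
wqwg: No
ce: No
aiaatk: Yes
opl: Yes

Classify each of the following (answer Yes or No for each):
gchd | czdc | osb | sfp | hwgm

All 'Yes' examples share one property — starts with a vowel — and every 'No' example lacks it.
gchd: No (starts with 'g'). czdc: No (starts with 'c'). osb: Yes (starts with 'o'). sfp: No (starts with 's'). hwgm: No (starts with 'h').

No, No, Yes, No, No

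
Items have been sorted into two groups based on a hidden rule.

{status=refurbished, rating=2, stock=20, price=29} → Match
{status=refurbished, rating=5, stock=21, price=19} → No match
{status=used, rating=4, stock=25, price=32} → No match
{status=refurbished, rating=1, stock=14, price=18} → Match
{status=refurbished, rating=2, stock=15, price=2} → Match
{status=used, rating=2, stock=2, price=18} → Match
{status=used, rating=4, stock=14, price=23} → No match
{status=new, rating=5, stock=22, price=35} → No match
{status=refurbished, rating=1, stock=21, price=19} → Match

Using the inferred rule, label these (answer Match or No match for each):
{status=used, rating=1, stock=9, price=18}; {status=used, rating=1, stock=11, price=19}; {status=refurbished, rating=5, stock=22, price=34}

The pattern is that an item is 'Match' exactly when: rating ≤ 2.
{status=used, rating=1, stock=9, price=18}: rating = 1 — checks out, so Match. {status=used, rating=1, stock=11, price=19}: rating = 1 — checks out, so Match. {status=refurbished, rating=5, stock=22, price=34}: rating = 5 — does not pass, so No match.

Match, Match, No match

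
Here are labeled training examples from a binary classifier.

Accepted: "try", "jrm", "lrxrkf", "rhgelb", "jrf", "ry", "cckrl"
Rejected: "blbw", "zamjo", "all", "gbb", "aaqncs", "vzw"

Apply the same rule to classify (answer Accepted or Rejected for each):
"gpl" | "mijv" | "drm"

A rule that fits every label: contains 'r' — true of each 'Accepted' example, false of each 'Rejected' one.
"gpl": no 'r', doesn't match → Rejected.
"mijv": no 'r', doesn't match → Rejected.
"drm": has 'r', checks out → Accepted.

Rejected, Rejected, Accepted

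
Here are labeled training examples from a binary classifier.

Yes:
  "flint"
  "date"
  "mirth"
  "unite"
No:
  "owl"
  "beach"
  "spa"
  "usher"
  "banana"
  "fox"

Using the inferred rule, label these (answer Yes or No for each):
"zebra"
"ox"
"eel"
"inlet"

The common property of the 'Yes' items is: contains 't'. No 'No' item has it.
"zebra": No (no 't'). "ox": No (no 't'). "eel": No (no 't'). "inlet": Yes (has 't').

No, No, No, Yes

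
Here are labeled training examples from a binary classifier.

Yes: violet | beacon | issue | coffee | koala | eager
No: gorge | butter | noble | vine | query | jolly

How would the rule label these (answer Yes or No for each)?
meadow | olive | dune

Yes, Yes, No

'Yes' ⟺ has ≥ 3 vowels.
meadow — 3 vowels, hence Yes.
olive — 3 vowels, hence Yes.
dune — 2 vowels, hence No.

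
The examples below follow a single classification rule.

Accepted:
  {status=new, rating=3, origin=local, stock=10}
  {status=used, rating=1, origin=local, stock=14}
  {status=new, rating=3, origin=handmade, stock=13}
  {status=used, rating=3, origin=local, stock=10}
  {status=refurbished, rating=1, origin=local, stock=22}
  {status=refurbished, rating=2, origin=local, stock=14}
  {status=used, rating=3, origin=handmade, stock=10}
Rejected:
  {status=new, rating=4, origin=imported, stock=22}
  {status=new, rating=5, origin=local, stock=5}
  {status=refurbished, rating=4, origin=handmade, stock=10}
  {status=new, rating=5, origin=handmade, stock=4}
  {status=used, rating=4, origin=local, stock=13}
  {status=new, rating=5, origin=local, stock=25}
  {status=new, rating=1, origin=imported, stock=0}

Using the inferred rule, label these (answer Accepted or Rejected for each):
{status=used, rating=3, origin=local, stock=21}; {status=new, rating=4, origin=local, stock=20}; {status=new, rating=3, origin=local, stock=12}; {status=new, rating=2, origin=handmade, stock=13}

Accepted, Rejected, Accepted, Accepted

The pattern is that an item is 'Accepted' exactly when: rating ≤ 3 AND stock ≥ 4.
{status=used, rating=3, origin=local, stock=21}: rating = 3, stock = 21 — meets the rule, so Accepted. {status=new, rating=4, origin=local, stock=20}: rating = 4, stock = 20 — doesn't match, so Rejected. {status=new, rating=3, origin=local, stock=12}: rating = 3, stock = 12 — meets the rule, so Accepted. {status=new, rating=2, origin=handmade, stock=13}: rating = 2, stock = 13 — meets the rule, so Accepted.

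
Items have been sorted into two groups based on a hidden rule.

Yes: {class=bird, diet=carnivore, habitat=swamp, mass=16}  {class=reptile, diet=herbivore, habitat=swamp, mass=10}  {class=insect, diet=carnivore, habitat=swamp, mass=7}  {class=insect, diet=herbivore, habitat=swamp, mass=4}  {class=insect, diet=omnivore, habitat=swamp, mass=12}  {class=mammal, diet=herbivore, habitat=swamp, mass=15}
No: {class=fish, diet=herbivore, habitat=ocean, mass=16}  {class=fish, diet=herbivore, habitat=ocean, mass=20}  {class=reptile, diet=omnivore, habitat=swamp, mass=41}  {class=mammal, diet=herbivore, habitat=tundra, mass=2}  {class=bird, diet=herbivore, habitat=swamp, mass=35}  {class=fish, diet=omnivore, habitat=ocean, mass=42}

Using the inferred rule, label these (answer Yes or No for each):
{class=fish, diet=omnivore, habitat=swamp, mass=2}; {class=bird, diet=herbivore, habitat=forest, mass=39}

Yes, No

The rule appears to be: habitat is swamp AND mass ≤ 16.
{class=fish, diet=omnivore, habitat=swamp, mass=2}: habitat is swamp, mass = 2 — satisfies this, so Yes.
{class=bird, diet=herbivore, habitat=forest, mass=39}: habitat is forest, mass = 39 — fails the rule, so No.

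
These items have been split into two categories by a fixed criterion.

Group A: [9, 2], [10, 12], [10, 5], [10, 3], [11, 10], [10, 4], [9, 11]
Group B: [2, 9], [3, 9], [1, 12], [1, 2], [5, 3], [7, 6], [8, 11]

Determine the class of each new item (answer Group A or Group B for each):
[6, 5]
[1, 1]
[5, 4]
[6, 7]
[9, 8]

One predicate separates the groups cleanly: first ≥ 9.

Group B, Group B, Group B, Group B, Group A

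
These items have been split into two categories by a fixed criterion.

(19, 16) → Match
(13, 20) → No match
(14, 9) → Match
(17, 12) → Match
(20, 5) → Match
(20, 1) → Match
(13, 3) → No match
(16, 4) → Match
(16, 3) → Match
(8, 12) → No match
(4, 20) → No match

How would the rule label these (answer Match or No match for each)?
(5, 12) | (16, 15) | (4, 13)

Every 'Match' example satisfies: first ≥ 14. None of the 'No match' examples do.

No match, Match, No match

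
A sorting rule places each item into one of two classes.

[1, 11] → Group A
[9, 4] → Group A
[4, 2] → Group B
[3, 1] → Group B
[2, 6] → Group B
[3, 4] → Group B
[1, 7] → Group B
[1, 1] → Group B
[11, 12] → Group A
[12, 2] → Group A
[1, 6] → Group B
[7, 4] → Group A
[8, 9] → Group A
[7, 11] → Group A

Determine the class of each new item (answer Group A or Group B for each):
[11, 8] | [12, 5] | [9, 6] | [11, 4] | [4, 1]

One predicate separates the groups cleanly: sum ≥ 11.
Group A: [11, 8], since 11+8 = 19. Group A: [12, 5], since 12+5 = 17. Group A: [9, 6], since 9+6 = 15. Group A: [11, 4], since 11+4 = 15. Group B: [4, 1], since 4+1 = 5.

Group A, Group A, Group A, Group A, Group B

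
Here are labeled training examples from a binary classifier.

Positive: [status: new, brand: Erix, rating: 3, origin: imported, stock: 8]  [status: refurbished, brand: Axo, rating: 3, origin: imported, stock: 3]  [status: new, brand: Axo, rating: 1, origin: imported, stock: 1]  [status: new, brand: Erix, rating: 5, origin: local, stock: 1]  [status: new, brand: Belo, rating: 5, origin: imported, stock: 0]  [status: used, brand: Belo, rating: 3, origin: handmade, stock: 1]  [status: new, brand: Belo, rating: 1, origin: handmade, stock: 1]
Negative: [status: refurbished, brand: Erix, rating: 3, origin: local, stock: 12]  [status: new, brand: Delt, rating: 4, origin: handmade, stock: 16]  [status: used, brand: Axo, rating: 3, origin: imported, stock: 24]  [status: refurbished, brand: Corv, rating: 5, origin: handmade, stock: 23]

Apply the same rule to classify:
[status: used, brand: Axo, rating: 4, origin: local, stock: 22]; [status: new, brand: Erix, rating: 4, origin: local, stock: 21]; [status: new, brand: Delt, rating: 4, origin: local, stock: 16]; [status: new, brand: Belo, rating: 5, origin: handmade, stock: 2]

Negative, Negative, Negative, Positive

The rule appears to be: stock ≤ 8.
[status: used, brand: Axo, rating: 4, origin: local, stock: 22] → stock = 22 → Negative. [status: new, brand: Erix, rating: 4, origin: local, stock: 21] → stock = 21 → Negative. [status: new, brand: Delt, rating: 4, origin: local, stock: 16] → stock = 16 → Negative. [status: new, brand: Belo, rating: 5, origin: handmade, stock: 2] → stock = 2 → Positive.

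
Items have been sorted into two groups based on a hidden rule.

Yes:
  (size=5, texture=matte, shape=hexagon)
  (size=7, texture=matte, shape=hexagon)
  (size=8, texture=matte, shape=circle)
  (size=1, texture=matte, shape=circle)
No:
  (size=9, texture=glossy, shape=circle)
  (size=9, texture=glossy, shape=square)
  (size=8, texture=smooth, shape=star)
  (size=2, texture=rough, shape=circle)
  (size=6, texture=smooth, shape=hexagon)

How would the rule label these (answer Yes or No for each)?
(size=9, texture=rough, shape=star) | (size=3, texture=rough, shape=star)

No, No

Rule: texture is matte. This holds for each 'Yes' example and fails for each 'No' one.
(size=9, texture=rough, shape=star) → texture is rough → No.
(size=3, texture=rough, shape=star) → texture is rough → No.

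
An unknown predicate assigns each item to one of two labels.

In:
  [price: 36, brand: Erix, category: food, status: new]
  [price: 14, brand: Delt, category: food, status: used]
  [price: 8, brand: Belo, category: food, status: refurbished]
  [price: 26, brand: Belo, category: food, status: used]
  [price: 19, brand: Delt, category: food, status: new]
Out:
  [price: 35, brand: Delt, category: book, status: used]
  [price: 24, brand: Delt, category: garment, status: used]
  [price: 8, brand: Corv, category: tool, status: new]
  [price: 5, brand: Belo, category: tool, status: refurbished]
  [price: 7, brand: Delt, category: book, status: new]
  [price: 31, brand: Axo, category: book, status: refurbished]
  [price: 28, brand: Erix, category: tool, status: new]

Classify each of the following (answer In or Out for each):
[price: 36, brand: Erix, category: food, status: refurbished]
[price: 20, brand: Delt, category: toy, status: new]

In, Out

The distinguishing property — category is food — holds for all the 'In' cases and none of the 'Out' cases.
[price: 36, brand: Erix, category: food, status: refurbished] — category is food, hence In.
[price: 20, brand: Delt, category: toy, status: new] — category is toy, hence Out.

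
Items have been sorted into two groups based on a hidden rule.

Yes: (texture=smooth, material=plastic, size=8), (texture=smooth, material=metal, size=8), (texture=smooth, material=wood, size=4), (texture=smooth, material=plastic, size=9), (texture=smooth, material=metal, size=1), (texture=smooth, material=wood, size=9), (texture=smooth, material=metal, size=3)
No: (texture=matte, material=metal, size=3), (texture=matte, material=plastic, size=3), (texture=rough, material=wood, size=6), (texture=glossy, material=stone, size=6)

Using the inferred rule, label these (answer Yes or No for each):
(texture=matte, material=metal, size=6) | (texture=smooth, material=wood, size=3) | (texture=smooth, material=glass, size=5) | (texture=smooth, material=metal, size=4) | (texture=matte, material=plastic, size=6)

No, Yes, Yes, Yes, No

The rule appears to be: texture is smooth.
(texture=matte, material=metal, size=6): texture is matte — lacks this property, so No.
(texture=smooth, material=wood, size=3): texture is smooth — checks out, so Yes.
(texture=smooth, material=glass, size=5): texture is smooth — checks out, so Yes.
(texture=smooth, material=metal, size=4): texture is smooth — checks out, so Yes.
(texture=matte, material=plastic, size=6): texture is matte — lacks this property, so No.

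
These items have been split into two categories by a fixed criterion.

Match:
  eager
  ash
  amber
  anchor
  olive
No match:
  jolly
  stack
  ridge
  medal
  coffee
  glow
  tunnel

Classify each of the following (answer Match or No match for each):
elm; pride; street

Match, No match, No match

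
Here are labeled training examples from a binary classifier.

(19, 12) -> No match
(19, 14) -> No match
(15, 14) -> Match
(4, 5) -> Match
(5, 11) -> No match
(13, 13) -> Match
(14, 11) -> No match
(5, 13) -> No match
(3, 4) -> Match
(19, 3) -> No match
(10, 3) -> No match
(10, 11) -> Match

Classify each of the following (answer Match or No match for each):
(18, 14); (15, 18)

No match, No match

All 'Match' examples share one property — |first − second| ≤ 1 — and every 'No match' example lacks it.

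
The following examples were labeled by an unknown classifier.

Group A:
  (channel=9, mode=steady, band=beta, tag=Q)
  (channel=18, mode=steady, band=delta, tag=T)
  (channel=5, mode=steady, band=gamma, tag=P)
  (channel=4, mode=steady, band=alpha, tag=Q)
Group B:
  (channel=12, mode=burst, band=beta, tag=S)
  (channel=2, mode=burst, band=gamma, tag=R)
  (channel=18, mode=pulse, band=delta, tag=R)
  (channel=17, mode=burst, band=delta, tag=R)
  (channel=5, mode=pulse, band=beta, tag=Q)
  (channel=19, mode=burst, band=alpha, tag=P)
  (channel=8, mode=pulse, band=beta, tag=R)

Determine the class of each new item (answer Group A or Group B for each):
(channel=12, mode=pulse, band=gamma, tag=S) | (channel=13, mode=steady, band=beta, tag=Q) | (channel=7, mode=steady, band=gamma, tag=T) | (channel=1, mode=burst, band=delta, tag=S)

Group B, Group A, Group A, Group B

The classifier is using: mode is steady.
(channel=12, mode=pulse, band=gamma, tag=S): mode is pulse, does not fit → Group B.
(channel=13, mode=steady, band=beta, tag=Q): mode is steady, checks out → Group A.
(channel=7, mode=steady, band=gamma, tag=T): mode is steady, checks out → Group A.
(channel=1, mode=burst, band=delta, tag=S): mode is burst, does not fit → Group B.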